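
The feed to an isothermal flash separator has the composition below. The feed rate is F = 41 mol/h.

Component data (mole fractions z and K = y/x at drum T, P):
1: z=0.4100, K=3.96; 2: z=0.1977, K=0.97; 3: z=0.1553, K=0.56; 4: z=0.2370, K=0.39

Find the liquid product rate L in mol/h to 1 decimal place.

L = 10.1 mol/h

Material balance + equilibrium reduce to Σ zᵢ(Kᵢ−1)/(1+V/F(Kᵢ−1)) = 0.
Check two-phase: ΣzᵢKᵢ = 1.9948 > 1 and Σzᵢ/Kᵢ = 1.1924 > 1, so g(0) = 0.9948 > 0 and g(1) = -0.1924 < 0.
Newton–Raphson from V/F = 0.66:
  V/F = 0.6600: g = 0.06654, g' = -0.7188 → V/F = 0.7526
  V/F = 0.7526: g = 0.00051, g' = -0.7136 → V/F = 0.7533
Converged at V/F = 0.7533.
Then V = V/F·F = 0.7533·41 = 30.9 mol/h and L = F − V = 10.1 mol/h.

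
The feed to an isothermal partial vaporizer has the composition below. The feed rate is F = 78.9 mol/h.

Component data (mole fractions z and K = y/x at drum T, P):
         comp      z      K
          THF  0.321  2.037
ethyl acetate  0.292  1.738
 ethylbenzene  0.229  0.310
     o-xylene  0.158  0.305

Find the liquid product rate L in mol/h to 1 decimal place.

L = 43.4 mol/h

Material balance + equilibrium reduce to Σ zᵢ(Kᵢ−1)/(1+ψ(Kᵢ−1)) = 0.
Feasibility: ΣzᵢKᵢ = 1.281, Σzᵢ/Kᵢ = 1.582 — both > 1, two phases present.
Newton–Raphson from ψ = 0.5:
  ψ = 0.500: g = -0.0329, g' = -0.668 → ψ = 0.451
  ψ = 0.451: g = -0.0007, g' = -0.641 → ψ = 0.450
Converged at ψ = 0.450.
Then V = ψ·F = 0.4497·78.9 = 35.5 mol/h and L = F − V = 43.4 mol/h.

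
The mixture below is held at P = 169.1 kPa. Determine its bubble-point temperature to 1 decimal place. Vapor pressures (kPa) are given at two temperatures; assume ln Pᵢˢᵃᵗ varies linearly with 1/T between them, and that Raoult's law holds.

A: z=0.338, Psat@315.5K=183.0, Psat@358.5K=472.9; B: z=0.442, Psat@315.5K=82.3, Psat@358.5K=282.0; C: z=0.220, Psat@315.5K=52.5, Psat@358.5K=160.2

Bubble-point temperature: ΣzᵢPᵢˢᵃᵗ(T) = P. Interpolate ln Pᵢˢᵃᵗ = aᵢ + bᵢ/T.
  T = 315.5 K: ΣzᵢPᵢˢᵃᵗ = 109.78 kPa
  T = 358.5 K: ΣzᵢPᵢˢᵃᵗ = 319.73 kPa
  T = 337.0 K: ΣzᵢPᵢˢᵃᵗ = 193.43 kPa
  T = 326.2 K: ΣzᵢPᵢˢᵃᵗ = 146.81 kPa
  T = 331.6 K: ΣzᵢPᵢˢᵃᵗ = 168.87 kPa
  T = 334.3 K: ΣzᵢPᵢˢᵃᵗ = 180.82 kPa
Interpolating between 331.6 K and 334.3 K gives T ≈ 331.7 K.

T = 331.7 K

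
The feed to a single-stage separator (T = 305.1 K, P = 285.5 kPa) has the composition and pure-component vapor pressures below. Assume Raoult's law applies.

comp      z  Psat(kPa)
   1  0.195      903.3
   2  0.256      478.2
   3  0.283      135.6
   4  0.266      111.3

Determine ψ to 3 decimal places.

ψ = 0.337

Raoult's law: Kᵢ = Pᵢˢᵃᵗ/P = Pᵢˢᵃᵗ/285.5.
  K_1 = 903.3/285.5 = 3.16392, K_2 = 478.2/285.5 = 1.67496, K_3 = 135.6/285.5 = 0.47496, K_4 = 111.3/285.5 = 0.38984
Rachford–Rice: g(ψ) = Σ zᵢ(Kᵢ−1)/(1+ψ(Kᵢ−1)) = 0.
Feasibility: ΣzᵢKᵢ = 1.284, Σzᵢ/Kᵢ = 1.493 — both > 1, two phases present.
Newton–Raphson from ψ = 0.36:
  ψ = 0.360: g = -0.0150, g' = -0.645 → ψ = 0.337
Converged at ψ = 0.337.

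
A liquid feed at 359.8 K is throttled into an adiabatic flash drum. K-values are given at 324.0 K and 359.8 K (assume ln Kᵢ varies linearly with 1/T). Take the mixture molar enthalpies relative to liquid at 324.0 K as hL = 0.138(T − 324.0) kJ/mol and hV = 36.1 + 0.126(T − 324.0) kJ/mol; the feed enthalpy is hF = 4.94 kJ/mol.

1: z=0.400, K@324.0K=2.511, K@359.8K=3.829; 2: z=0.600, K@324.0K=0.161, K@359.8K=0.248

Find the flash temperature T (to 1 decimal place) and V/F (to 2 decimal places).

T = 328.4 K, V/F = 0.12

Adiabatic flash: solve Rachford–Rice at each trial T, then check hF = ψ·hV(T) + (1−ψ)·hL(T).
  T = 324.0 K: K = (2.511, 0.161), RR gives ψ = 0.080, H_out = 2.876 kJ/mol
  T = 359.8 K: K = (3.829, 0.248), RR gives ψ = 0.320, H_out = 16.349 kJ/mol
  T = 341.9 K: K = (3.135, 0.202), RR gives ψ = 0.220, H_out = 10.376 kJ/mol
  T = 332.9 K: K = (2.812, 0.181), RR gives ψ = 0.157, H_out = 6.888 kJ/mol
  T = 328.4 K: K = (2.658, 0.171), RR gives ψ = 0.120, H_out = 4.946 kJ/mol
  T = 326.2 K: K = (2.584, 0.166), RR gives ψ = 0.101, H_out = 3.935 kJ/mol
Linear interpolation between T = 326.2 (H_out = 3.935) and T = 328.4 (H_out = 4.946) on hF = 4.94 gives T ≈ 328.4 K, at which ψ = 0.12.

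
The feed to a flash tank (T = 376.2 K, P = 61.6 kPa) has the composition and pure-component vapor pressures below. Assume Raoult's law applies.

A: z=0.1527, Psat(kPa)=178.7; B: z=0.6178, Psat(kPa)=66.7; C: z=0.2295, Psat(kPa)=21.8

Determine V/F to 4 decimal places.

V/F = 0.4407

Raoult's law: Kᵢ = Pᵢˢᵃᵗ/P = Pᵢˢᵃᵗ/61.6.
  K_A = 178.7/61.6 = 2.900974, K_B = 66.7/61.6 = 1.082792, K_C = 21.8/61.6 = 0.353896
Rachford–Rice: g(V/F) = Σ zᵢ(Kᵢ−1)/(1+V/F(Kᵢ−1)) = 0.
g(0) = ΣzᵢKᵢ − 1 = 0.1931 and g(1) = 1 − Σzᵢ/Kᵢ = -0.2717, so a root lies in (0, 1).
Newton iteration, V/F⁰ = 0.33:
  V/F = 0.3300: g = 0.03970, g' = -0.3672 → V/F = 0.4381
  V/F = 0.4381: g = 0.00090, g' = -0.3546 → V/F = 0.4407
Converged at V/F = 0.4407.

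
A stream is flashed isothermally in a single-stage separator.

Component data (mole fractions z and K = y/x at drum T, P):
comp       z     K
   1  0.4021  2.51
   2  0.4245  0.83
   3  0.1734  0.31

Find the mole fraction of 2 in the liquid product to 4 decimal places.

Newton–Raphson from β = 0.5:
  β = 0.5000: g = 0.08443, g' = -0.5047 → β = 0.6673
  β = 0.6673: g = -0.00070, g' = -0.5266 → β = 0.6659
Converged at β = 0.6659.
Compositions from xᵢ = zᵢ/(1+β(Kᵢ−1)), yᵢ = Kᵢxᵢ:
  1: x = 0.2005, y = 0.5032
  2: x = 0.4787, y = 0.3973
  3: x = 0.3208, y = 0.0995

x_2 = 0.4787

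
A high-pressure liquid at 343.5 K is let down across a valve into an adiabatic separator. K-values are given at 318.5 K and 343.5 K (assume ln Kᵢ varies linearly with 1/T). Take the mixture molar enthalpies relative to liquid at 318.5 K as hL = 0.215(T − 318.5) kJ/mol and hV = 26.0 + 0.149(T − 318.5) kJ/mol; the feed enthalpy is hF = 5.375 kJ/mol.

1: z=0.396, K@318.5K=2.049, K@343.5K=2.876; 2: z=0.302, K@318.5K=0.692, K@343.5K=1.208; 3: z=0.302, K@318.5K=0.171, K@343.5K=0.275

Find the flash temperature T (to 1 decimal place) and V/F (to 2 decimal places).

T = 321.4 K, V/F = 0.18

Adiabatic flash: solve Rachford–Rice at each trial T, then check hF = ψ·hV(T) + (1−ψ)·hL(T).
  T = 318.5 K: K = (2.049, 0.692, 0.171), RR gives ψ = 0.111, H_out = 2.888 kJ/mol
  T = 343.5 K: K = (2.876, 1.208, 0.275), RR gives ψ = 0.622, H_out = 20.511 kJ/mol
  T = 331.0 K: K = (2.443, 0.924, 0.219), RR gives ψ = 0.394, H_out = 12.601 kJ/mol
  T = 324.8 K: K = (2.243, 0.803, 0.194), RR gives ψ = 0.262, H_out = 8.054 kJ/mol
  T = 321.6 K: K = (2.143, 0.745, 0.182), RR gives ψ = 0.188, H_out = 5.509 kJ/mol
  T = 320.1 K: K = (2.097, 0.719, 0.177), RR gives ψ = 0.151, H_out = 4.262 kJ/mol
Linear interpolation between T = 320.1 (H_out = 4.262) and T = 321.6 (H_out = 5.509) on hF = 5.375 gives T ≈ 321.4 K, at which ψ = 0.18.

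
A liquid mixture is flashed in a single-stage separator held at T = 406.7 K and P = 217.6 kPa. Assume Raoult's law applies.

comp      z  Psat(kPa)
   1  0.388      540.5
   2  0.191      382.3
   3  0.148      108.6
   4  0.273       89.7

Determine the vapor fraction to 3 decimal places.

Raoult's law: Kᵢ = Pᵢˢᵃᵗ/P = Pᵢˢᵃᵗ/217.6.
  K_1 = 540.5/217.6 = 2.48392, K_2 = 382.3/217.6 = 1.75689, K_3 = 108.6/217.6 = 0.49908, K_4 = 89.7/217.6 = 0.41222
Material balance + equilibrium reduce to Σ zᵢ(Kᵢ−1)/(1+ψ(Kᵢ−1)) = 0.
g(0) = ΣzᵢKᵢ − 1 = 0.486 and g(1) = 1 − Σzᵢ/Kᵢ = -0.224, so a root lies in (0, 1).
Iterate (Newton) starting at ψ = 0.33:
  ψ = 0.330: g = 0.2143, g' = -0.654 → ψ = 0.658
  ψ = 0.658: g = 0.0156, g' = -0.601 → ψ = 0.684
Converged at ψ = 0.684.

ψ = 0.684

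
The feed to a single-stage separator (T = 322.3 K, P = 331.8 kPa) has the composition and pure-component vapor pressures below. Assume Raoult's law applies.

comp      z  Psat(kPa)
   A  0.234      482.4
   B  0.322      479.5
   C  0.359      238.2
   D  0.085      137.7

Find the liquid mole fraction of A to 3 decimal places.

x_A = 0.185

Raoult's law: Kᵢ = Pᵢˢᵃᵗ/P = Pᵢˢᵃᵗ/331.8.
  K_A = 482.4/331.8 = 1.45389, K_B = 479.5/331.8 = 1.44515, K_C = 238.2/331.8 = 0.71790, K_D = 137.7/331.8 = 0.41501
Rachford–Rice: g(β) = Σ zᵢ(Kᵢ−1)/(1+β(Kᵢ−1)) = 0.
Feasibility: ΣzᵢKᵢ = 1.099, Σzᵢ/Kᵢ = 1.089 — both > 1, two phases present.
Iterate (Newton) starting at β = 0.5:
  β = 0.500: g = 0.0156, g' = -0.172 → β = 0.591
  β = 0.591: g = -0.0003, g' = -0.179 → β = 0.589
Converged at β = 0.589.
Compositions from xᵢ = zᵢ/(1+β(Kᵢ−1)), yᵢ = Kᵢxᵢ:
  A: x = 0.185, y = 0.268
  B: x = 0.255, y = 0.369
  C: x = 0.431, y = 0.309
  D: x = 0.130, y = 0.054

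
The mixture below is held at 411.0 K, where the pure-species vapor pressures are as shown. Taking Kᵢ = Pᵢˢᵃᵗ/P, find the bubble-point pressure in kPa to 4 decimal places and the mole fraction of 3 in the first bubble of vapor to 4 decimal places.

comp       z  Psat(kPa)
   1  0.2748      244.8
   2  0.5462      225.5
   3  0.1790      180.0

At the bubble point ψ → 0, so ΣzᵢKᵢ = 1 with Kᵢ = Pᵢˢᵃᵗ/P ⇒ P = ΣzᵢPᵢˢᵃᵗ.
P = 0.2748·244.8 + 0.5462·225.5 + 0.1790·180.0 = 222.6591 kPa
yᵢ = zᵢPᵢˢᵃᵗ/P ⇒ y_3 = 0.1790·180.0/222.6591 = 0.1447

Pbub = 222.6591 kPa, y_3 = 0.1447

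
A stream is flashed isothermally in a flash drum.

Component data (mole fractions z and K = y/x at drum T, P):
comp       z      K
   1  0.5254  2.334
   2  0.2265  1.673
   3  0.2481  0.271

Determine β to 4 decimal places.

Material balance + equilibrium reduce to Σ zᵢ(Kᵢ−1)/(1+β(Kᵢ−1)) = 0.
Check two-phase: ΣzᵢKᵢ = 1.6725 > 1 and Σzᵢ/Kᵢ = 1.2760 > 1, so g(0) = 0.6725 > 0 and g(1) = -0.2760 < 0.
Newton–Raphson from β = 0.5:
  β = 0.5000: g = 0.24990, g' = -0.7204 → β = 0.8469
  β = 0.8469: g = -0.04654, g' = -1.1484 → β = 0.8064
  β = 0.8064: g = -0.00237, g' = -1.0363 → β = 0.8041
Converged at β = 0.8041.

β = 0.8041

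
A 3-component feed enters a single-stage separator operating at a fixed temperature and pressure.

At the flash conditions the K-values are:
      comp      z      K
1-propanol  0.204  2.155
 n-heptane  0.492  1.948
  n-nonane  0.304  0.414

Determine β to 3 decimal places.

β = 0.885

Material balance + equilibrium reduce to Σ zᵢ(Kᵢ−1)/(1+β(Kᵢ−1)) = 0.
Check two-phase: ΣzᵢKᵢ = 1.524 > 1 and Σzᵢ/Kᵢ = 1.082 > 1, so g(0) = 0.524 > 0 and g(1) = -0.082 < 0.
Iterate (Newton) starting at β = 0.47:
  β = 0.470: g = 0.2295, g' = -0.525 → β = 0.907
  β = 0.907: g = -0.0146, g' = -0.669 → β = 0.885
Converged at β = 0.885.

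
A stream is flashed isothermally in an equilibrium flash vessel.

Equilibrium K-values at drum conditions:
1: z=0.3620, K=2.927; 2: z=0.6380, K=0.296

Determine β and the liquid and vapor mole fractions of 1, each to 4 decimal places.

Material balance + equilibrium reduce to Σ zᵢ(Kᵢ−1)/(1+β(Kᵢ−1)) = 0.
Feasibility: ΣzᵢKᵢ = 1.2484, Σzᵢ/Kᵢ = 2.2791 — both > 1, two phases present.
Newton iteration, β⁰ = 0.34:
  β = 0.3400: g = -0.16904, g' = -1.0372 → β = 0.1770
  β = 0.1770: g = 0.00705, g' = -1.1600 → β = 0.1831
Converged at β = 0.1831.
Compositions from xᵢ = zᵢ/(1+β(Kᵢ−1)), yᵢ = Kᵢxᵢ:
  1: x = 0.2676, y = 0.7832
  2: x = 0.7324, y = 0.2168

β = 0.1831, x_1 = 0.2676, y_1 = 0.7832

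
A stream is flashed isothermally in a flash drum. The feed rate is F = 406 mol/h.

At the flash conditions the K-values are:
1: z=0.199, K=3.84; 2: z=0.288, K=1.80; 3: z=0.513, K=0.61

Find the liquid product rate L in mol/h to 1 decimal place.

Iterate (Newton) starting at β = 0.5:
  β = 0.500: g = 0.1496, g' = -0.489 → β = 0.806
  β = 0.806: g = 0.0200, g' = -0.382 → β = 0.859
Converged at β = 0.859.
Then V = β·F = 0.8590·406 = 348.8 mol/h and L = F − V = 57.2 mol/h.

L = 57.2 mol/h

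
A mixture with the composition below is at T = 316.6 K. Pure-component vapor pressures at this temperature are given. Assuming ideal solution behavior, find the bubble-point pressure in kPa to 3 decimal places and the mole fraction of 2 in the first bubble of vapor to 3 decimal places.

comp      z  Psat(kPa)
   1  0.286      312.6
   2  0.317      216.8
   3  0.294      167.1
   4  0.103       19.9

At the bubble point ψ → 0, so ΣzᵢKᵢ = 1 with Kᵢ = Pᵢˢᵃᵗ/P ⇒ P = ΣzᵢPᵢˢᵃᵗ.
P = 0.286·312.6 + 0.317·216.8 + 0.294·167.1 + 0.103·19.9 = 209.306 kPa
yᵢ = zᵢPᵢˢᵃᵗ/P ⇒ y_2 = 0.317·216.8/209.306 = 0.328

Pbub = 209.306 kPa, y_2 = 0.328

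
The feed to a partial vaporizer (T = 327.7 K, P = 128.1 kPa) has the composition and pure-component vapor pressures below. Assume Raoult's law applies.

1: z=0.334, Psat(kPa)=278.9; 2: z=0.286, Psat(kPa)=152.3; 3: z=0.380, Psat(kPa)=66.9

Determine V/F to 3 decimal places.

Raoult's law: Kᵢ = Pᵢˢᵃᵗ/P = Pᵢˢᵃᵗ/128.1.
  K_1 = 278.9/128.1 = 2.17721, K_2 = 152.3/128.1 = 1.18891, K_3 = 66.9/128.1 = 0.52225
Rachford–Rice: g(V/F) = Σ zᵢ(Kᵢ−1)/(1+V/F(Kᵢ−1)) = 0.
g(0) = ΣzᵢKᵢ − 1 = 0.266 and g(1) = 1 − Σzᵢ/Kᵢ = -0.122, so a root lies in (0, 1).
Iterate (Newton) starting at V/F = 0.5:
  V/F = 0.500: g = 0.0583, g' = -0.342 → V/F = 0.671
  V/F = 0.671: g = 0.0005, g' = -0.340 → V/F = 0.672
Converged at V/F = 0.672.

V/F = 0.672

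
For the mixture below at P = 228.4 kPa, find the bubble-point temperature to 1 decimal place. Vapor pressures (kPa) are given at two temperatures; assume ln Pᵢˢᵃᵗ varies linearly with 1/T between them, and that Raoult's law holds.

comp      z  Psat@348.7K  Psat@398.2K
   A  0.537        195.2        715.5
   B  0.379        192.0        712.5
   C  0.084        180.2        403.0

Bubble-point temperature: ΣzᵢPᵢˢᵃᵗ(T) = P. Interpolate ln Pᵢˢᵃᵗ = aᵢ + bᵢ/T.
  T = 348.7 K: ΣzᵢPᵢˢᵃᵗ = 192.73 kPa
  T = 398.2 K: ΣzᵢPᵢˢᵃᵗ = 688.11 kPa
  T = 373.4 K: ΣzᵢPᵢˢᵃᵗ = 378.68 kPa
  T = 361.0 K: ΣzᵢPᵢˢᵃᵗ = 272.76 kPa
  T = 354.9 K: ΣzᵢPᵢˢᵃᵗ = 230.26 kPa
  T = 351.8 K: ΣzᵢPᵢˢᵃᵗ = 210.81 kPa
  T = 353.4 K: ΣzᵢPᵢˢᵃᵗ = 220.68 kPa
Interpolating between 353.4 K and 354.9 K gives T ≈ 354.6 K.

T = 354.6 K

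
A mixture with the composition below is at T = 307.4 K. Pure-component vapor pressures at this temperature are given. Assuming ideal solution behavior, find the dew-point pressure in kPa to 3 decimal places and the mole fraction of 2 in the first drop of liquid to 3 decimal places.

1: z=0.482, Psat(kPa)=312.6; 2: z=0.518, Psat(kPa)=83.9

At the dew point ψ → 1, so Σzᵢ/Kᵢ = 1 with Kᵢ = Pᵢˢᵃᵗ/P ⇒ 1/P = Σzᵢ/Pᵢˢᵃᵗ.
1/P = 0.482/312.6 + 0.518/83.9 = 0.007716 ⇒ P = 129.602 kPa
xᵢ = zᵢP/Pᵢˢᵃᵗ ⇒ x_2 = 0.518·129.602/83.9 = 0.800

Pdew = 129.602 kPa, x_2 = 0.800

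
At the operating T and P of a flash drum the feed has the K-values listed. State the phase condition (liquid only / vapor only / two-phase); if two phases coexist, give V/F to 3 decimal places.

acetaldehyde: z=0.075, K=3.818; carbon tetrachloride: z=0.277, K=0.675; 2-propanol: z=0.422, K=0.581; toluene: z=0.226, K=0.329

liquid only

ΣzᵢKᵢ = 0.793; Σzᵢ/Kᵢ = 1.843.
Since ΣzᵢKᵢ < 1 the mixture is below its bubble point — single liquid phase.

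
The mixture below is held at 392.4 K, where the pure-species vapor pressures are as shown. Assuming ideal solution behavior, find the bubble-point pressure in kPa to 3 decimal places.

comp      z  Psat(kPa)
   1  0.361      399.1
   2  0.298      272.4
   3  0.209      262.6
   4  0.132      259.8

At the bubble point ψ → 0, so ΣzᵢKᵢ = 1 with Kᵢ = Pᵢˢᵃᵗ/P ⇒ P = ΣzᵢPᵢˢᵃᵗ.
P = 0.361·399.1 + 0.298·272.4 + 0.209·262.6 + 0.132·259.8 = 314.427 kPa

Pbub = 314.427 kPa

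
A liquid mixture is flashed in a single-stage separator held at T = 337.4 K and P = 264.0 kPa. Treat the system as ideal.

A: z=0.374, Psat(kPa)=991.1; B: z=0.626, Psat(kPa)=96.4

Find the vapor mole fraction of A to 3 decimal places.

Raoult's law: Kᵢ = Pᵢˢᵃᵗ/P = Pᵢˢᵃᵗ/264.0.
  K_A = 991.1/264.0 = 3.75417, K_B = 96.4/264.0 = 0.36515
Material balance + equilibrium reduce to Σ zᵢ(Kᵢ−1)/(1+ψ(Kᵢ−1)) = 0.
g(0) = ΣzᵢKᵢ − 1 = 0.633 and g(1) = 1 − Σzᵢ/Kᵢ = -0.814, so a root lies in (0, 1).
Binary case is linear: z₁(K₁−1)(1+ψ(K₂−1)) + z₂(K₂−1)(1+ψ(K₁−1)) = 0
⇒ ψ = [z₁(K₁−1)+z₂(K₂−1)] / [−(K₁−1)(K₂−1)] = 0.6326/1.7485 = 0.362
Compositions from xᵢ = zᵢ/(1+ψ(Kᵢ−1)), yᵢ = Kᵢxᵢ:
  A: x = 0.187, y = 0.703
  B: x = 0.813, y = 0.297

y_A = 0.703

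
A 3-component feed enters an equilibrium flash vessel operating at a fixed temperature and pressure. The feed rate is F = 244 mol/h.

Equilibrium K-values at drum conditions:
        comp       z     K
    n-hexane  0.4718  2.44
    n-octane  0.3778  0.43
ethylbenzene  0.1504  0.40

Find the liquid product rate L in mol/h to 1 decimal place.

L = 134.6 mol/h

Let β = V/F and solve Σ zᵢ(Kᵢ−1)/(1+β(Kᵢ−1)) = 0.
g(0) = ΣzᵢKᵢ − 1 = 0.3738 and g(1) = 1 − Σzᵢ/Kᵢ = -0.4480, so a root lies in (0, 1).
Newton iteration, β⁰ = 0.5:
  β = 0.5000: g = -0.03510, g' = -0.6813 → β = 0.4485
Converged at β = 0.4485.
Then V = β·F = 0.4485·244 = 109.4 mol/h and L = F − V = 134.6 mol/h.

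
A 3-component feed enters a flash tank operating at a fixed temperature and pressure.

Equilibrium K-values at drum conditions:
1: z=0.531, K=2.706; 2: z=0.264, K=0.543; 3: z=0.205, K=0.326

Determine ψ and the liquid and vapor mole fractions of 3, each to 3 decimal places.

ψ = 0.666, x_3 = 0.372, y_3 = 0.121

Newton iteration, ψ⁰ = 0.5:
  ψ = 0.500: g = 0.1241, g' = -0.755 → ψ = 0.664
  ψ = 0.664: g = 0.0011, g' = -0.759 → ψ = 0.666
Converged at ψ = 0.666.
Compositions from xᵢ = zᵢ/(1+ψ(Kᵢ−1)), yᵢ = Kᵢxᵢ:
  1: x = 0.249, y = 0.673
  2: x = 0.379, y = 0.206
  3: x = 0.372, y = 0.121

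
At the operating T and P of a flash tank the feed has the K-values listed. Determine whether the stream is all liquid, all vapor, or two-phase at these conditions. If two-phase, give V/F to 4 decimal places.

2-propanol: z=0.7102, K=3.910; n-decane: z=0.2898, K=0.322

two-phase, V/F = 0.9479

ΣzᵢKᵢ = 2.8702; Σzᵢ/Kᵢ = 1.0816.
Both exceed 1, so a two-phase solution exists.
Let ψ = V/F and solve Σ zᵢ(Kᵢ−1)/(1+ψ(Kᵢ−1)) = 0.
Binary case is linear: z₁(K₁−1)(1+ψ(K₂−1)) + z₂(K₂−1)(1+ψ(K₁−1)) = 0
⇒ ψ = [z₁(K₁−1)+z₂(K₂−1)] / [−(K₁−1)(K₂−1)] = 1.87020/1.97298 = 0.9479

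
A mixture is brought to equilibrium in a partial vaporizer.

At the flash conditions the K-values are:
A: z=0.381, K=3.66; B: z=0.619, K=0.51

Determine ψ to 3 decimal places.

Let ψ = V/F and solve Σ zᵢ(Kᵢ−1)/(1+ψ(Kᵢ−1)) = 0.
Check two-phase: ΣzᵢKᵢ = 1.710 > 1 and Σzᵢ/Kᵢ = 1.318 > 1, so g(0) = 0.710 > 0 and g(1) = -0.318 < 0.
Binary case is linear: z₁(K₁−1)(1+ψ(K₂−1)) + z₂(K₂−1)(1+ψ(K₁−1)) = 0
⇒ ψ = [z₁(K₁−1)+z₂(K₂−1)] / [−(K₁−1)(K₂−1)] = 0.7102/1.3034 = 0.545

ψ = 0.545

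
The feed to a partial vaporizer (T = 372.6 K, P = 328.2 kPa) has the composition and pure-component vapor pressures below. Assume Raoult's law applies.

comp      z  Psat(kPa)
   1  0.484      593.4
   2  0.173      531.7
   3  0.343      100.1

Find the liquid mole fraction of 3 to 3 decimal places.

x_3 = 0.521

Raoult's law: Kᵢ = Pᵢˢᵃᵗ/P = Pᵢˢᵃᵗ/328.2.
  K_1 = 593.4/328.2 = 1.80804, K_2 = 531.7/328.2 = 1.62005, K_3 = 100.1/328.2 = 0.30500
Material balance + equilibrium reduce to Σ zᵢ(Kᵢ−1)/(1+ψ(Kᵢ−1)) = 0.
g(0) = ΣzᵢKᵢ − 1 = 0.260 and g(1) = 1 − Σzᵢ/Kᵢ = -0.499, so a root lies in (0, 1).
Newton iteration, ψ⁰ = 0.5:
  ψ = 0.500: g = -0.0049, g' = -0.588 → ψ = 0.492
Converged at ψ = 0.492.
Compositions from xᵢ = zᵢ/(1+ψ(Kᵢ−1)), yᵢ = Kᵢxᵢ:
  1: x = 0.346, y = 0.626
  2: x = 0.133, y = 0.215
  3: x = 0.521, y = 0.159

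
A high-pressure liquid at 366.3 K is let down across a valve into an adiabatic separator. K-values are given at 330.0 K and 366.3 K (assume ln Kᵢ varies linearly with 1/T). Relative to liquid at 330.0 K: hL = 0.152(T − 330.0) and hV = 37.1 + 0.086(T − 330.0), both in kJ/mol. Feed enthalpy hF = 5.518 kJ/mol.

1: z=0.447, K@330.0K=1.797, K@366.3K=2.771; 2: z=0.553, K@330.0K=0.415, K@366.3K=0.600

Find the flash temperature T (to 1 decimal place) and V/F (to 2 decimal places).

Adiabatic flash: solve Rachford–Rice at each trial T, then check hF = ψ·hV(T) + (1−ψ)·hL(T).
  T = 330.0 K: K = (1.797, 0.415), RR gives ψ = 0.070, H_out = 2.606 kJ/mol
  T = 366.3 K: K = (2.771, 0.600), RR gives ψ = 0.805, H_out = 33.463 kJ/mol
  T = 348.1 K: K = (2.255, 0.504), RR gives ψ = 0.460, H_out = 19.266 kJ/mol
  T = 339.1 K: K = (2.021, 0.459), RR gives ψ = 0.284, H_out = 11.740 kJ/mol
  T = 334.6 K: K = (1.908, 0.437), RR gives ψ = 0.185, H_out = 7.499 kJ/mol
  T = 332.3 K: K = (1.852, 0.426), RR gives ψ = 0.130, H_out = 5.138 kJ/mol
Linear interpolation between T = 332.3 (H_out = 5.138) and T = 334.6 (H_out = 7.499) on hF = 5.518 gives T ≈ 332.7 K, at which ψ = 0.14.

T = 332.7 K, V/F = 0.14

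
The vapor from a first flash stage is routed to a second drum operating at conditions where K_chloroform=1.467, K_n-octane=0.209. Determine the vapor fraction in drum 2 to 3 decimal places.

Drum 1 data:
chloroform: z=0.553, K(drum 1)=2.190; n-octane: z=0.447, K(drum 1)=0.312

V/F (drum 2) = 0.591

Drum 1:
Binary case is linear: z₁(K₁−1)(1+ψ₁(K₂−1)) + z₂(K₂−1)(1+ψ₁(K₁−1)) = 0
⇒ ψ₁ = [z₁(K₁−1)+z₂(K₂−1)] / [−(K₁−1)(K₂−1)] = 0.3505/0.8187 = 0.428
Drum-1 compositions:
  chloroform: x = 0.366, y = 0.802
  n-octane: x = 0.634, y = 0.198
Drum-2 feed = drum-1 vapor: z₂ = (0.8023, 0.1977).
Drum 2:
Rachford–Rice: g(ψ₂) = Σ zᵢ(Kᵢ−1)/(1+ψ₂(Kᵢ−1)) = 0.
g(0) = ΣzᵢKᵢ − 1 = 0.218 and g(1) = 1 − Σzᵢ/Kᵢ = -0.493, so a root lies in (0, 1).
Newton iteration, ψ₂⁰ = 0.49:
  ψ₂ = 0.490: g = 0.0496, g' = -0.446 → ψ₂ = 0.601
  ψ₂ = 0.601: g = -0.0056, g' = -0.556 → ψ₂ = 0.591
Converged at ψ₂ = 0.591.
  chloroform: x = 0.629, y = 0.922
  n-octane: x = 0.371, y = 0.078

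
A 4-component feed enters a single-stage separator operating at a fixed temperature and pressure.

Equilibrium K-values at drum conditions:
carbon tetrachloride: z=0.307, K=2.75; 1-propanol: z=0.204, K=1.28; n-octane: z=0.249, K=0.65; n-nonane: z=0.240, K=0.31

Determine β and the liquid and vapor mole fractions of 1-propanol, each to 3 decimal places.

Rachford–Rice: g(β) = Σ zᵢ(Kᵢ−1)/(1+β(Kᵢ−1)) = 0.
g(0) = ΣzᵢKᵢ − 1 = 0.342 and g(1) = 1 − Σzᵢ/Kᵢ = -0.428, so a root lies in (0, 1).
Newton–Raphson from β = 0.5:
  β = 0.500: g = -0.0218, g' = -0.591 → β = 0.463
Converged at β = 0.463.
Compositions from xᵢ = zᵢ/(1+β(Kᵢ−1)), yᵢ = Kᵢxᵢ:
  carbon tetrachloride: x = 0.170, y = 0.466
  1-propanol: x = 0.181, y = 0.231
  n-octane: x = 0.297, y = 0.193
  n-nonane: x = 0.353, y = 0.109

β = 0.463, x_1-propanol = 0.181, y_1-propanol = 0.231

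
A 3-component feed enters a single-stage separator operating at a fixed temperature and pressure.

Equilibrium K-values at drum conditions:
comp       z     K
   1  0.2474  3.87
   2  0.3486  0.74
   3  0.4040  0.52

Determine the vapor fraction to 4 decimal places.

Material balance + equilibrium reduce to Σ zᵢ(Kᵢ−1)/(1+ψ(Kᵢ−1)) = 0.
g(0) = ΣzᵢKᵢ − 1 = 0.4255 and g(1) = 1 − Σzᵢ/Kᵢ = -0.3119, so a root lies in (0, 1).
Newton–Raphson from ψ = 0.5:
  ψ = 0.5000: g = -0.06774, g' = -0.5360 → ψ = 0.3736
  ψ = 0.3736: g = 0.00595, g' = -0.6417 → ψ = 0.3829
  ψ = 0.3829: g = 0.00005, g' = -0.6314 → ψ = 0.3830
Converged at ψ = 0.3830.

ψ = 0.3830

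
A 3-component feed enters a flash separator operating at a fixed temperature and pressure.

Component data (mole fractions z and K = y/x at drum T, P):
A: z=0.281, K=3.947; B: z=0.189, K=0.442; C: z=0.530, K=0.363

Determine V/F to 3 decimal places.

V/F = 0.212

Material balance + equilibrium reduce to Σ zᵢ(Kᵢ−1)/(1+V/F(Kᵢ−1)) = 0.
g(0) = ΣzᵢKᵢ − 1 = 0.385 and g(1) = 1 − Σzᵢ/Kᵢ = -0.959, so a root lies in (0, 1).
Iterate (Newton) starting at V/F = 0.5:
  V/F = 0.500: g = -0.3069, g' = -0.975 → V/F = 0.185
  V/F = 0.185: g = 0.0352, g' = -1.371 → V/F = 0.211
  V/F = 0.211: g = 0.0011, g' = -1.291 → V/F = 0.212
Converged at V/F = 0.212.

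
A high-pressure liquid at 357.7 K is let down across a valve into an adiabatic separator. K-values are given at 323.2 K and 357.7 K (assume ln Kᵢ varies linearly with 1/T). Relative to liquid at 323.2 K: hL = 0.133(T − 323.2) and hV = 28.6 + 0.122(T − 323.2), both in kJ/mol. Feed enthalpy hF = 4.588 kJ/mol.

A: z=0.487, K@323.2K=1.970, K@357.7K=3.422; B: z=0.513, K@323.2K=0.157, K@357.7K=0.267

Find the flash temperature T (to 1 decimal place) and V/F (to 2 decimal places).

T = 328.0 K, V/F = 0.14

Adiabatic flash: solve Rachford–Rice at each trial T, then check hF = ψ·hV(T) + (1−ψ)·hL(T).
  T = 323.2 K: K = (1.970, 0.157), RR gives ψ = 0.049, H_out = 1.397 kJ/mol
  T = 357.7 K: K = (3.422, 0.267), RR gives ψ = 0.453, H_out = 17.361 kJ/mol
  T = 340.4 K: K = (2.631, 0.207), RR gives ψ = 0.300, H_out = 10.806 kJ/mol
  T = 331.8 K: K = (2.285, 0.181), RR gives ψ = 0.196, H_out = 6.717 kJ/mol
  T = 327.5 K: K = (2.124, 0.169), RR gives ψ = 0.129, H_out = 4.266 kJ/mol
  T = 329.6 K: K = (2.202, 0.175), RR gives ψ = 0.163, H_out = 5.507 kJ/mol
Linear interpolation between T = 327.5 (H_out = 4.266) and T = 329.6 (H_out = 5.507) on hF = 4.588 gives T ≈ 328.0 K, at which ψ = 0.14.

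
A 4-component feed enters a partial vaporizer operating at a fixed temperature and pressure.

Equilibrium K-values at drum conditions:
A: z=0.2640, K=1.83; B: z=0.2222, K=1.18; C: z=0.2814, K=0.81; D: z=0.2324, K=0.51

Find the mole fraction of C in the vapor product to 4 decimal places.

Rachford–Rice: g(ψ) = Σ zᵢ(Kᵢ−1)/(1+ψ(Kᵢ−1)) = 0.
Check two-phase: ΣzᵢKᵢ = 1.0918 > 1 and Σzᵢ/Kᵢ = 1.1357 > 1, so g(0) = 0.0918 > 0 and g(1) = -0.1357 < 0.
Iterate (Newton) starting at ψ = 0.57:
  ψ = 0.5700: g = -0.03295, g' = -0.2099 → ψ = 0.4131
  ψ = 0.4131: g = -0.00039, g' = -0.2068 → ψ = 0.4112
Converged at ψ = 0.4112.
Compositions from xᵢ = zᵢ/(1+ψ(Kᵢ−1)), yᵢ = Kᵢxᵢ:
  A: x = 0.1968, y = 0.3602
  B: x = 0.2069, y = 0.2441
  C: x = 0.3052, y = 0.2473
  D: x = 0.2910, y = 0.1484

y_C = 0.2473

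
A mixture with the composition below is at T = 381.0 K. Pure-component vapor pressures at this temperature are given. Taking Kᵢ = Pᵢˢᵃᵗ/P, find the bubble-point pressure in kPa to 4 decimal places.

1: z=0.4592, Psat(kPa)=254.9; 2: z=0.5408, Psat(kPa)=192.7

Pbub = 221.2622 kPa

At the bubble point ψ → 0, so ΣzᵢKᵢ = 1 with Kᵢ = Pᵢˢᵃᵗ/P ⇒ P = ΣzᵢPᵢˢᵃᵗ.
P = 0.4592·254.9 + 0.5408·192.7 = 221.2622 kPa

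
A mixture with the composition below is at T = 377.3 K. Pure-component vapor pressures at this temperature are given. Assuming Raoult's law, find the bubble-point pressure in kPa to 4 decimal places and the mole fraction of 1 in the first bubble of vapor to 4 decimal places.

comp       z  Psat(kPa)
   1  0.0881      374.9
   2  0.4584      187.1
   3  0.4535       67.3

Pbub = 149.3159 kPa, y_1 = 0.2212

At the bubble point ψ → 0, so ΣzᵢKᵢ = 1 with Kᵢ = Pᵢˢᵃᵗ/P ⇒ P = ΣzᵢPᵢˢᵃᵗ.
P = 0.0881·374.9 + 0.4584·187.1 + 0.4535·67.3 = 149.3159 kPa
yᵢ = zᵢPᵢˢᵃᵗ/P ⇒ y_1 = 0.0881·374.9/149.3159 = 0.2212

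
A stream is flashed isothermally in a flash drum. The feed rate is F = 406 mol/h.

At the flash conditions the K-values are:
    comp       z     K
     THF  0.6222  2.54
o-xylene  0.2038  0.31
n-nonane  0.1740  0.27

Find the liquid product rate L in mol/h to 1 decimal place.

L = 149.2 mol/h

Rachford–Rice: g(β) = Σ zᵢ(Kᵢ−1)/(1+β(Kᵢ−1)) = 0.
Feasibility: ΣzᵢKᵢ = 1.6905, Σzᵢ/Kᵢ = 1.5468 — both > 1, two phases present.
Newton–Raphson from β = 0.5:
  β = 0.5000: g = 0.12663, g' = -0.9271 → β = 0.6366
  β = 0.6366: g = -0.00421, g' = -1.0084 → β = 0.6324
Converged at β = 0.6324.
Then V = β·F = 0.6324·406 = 256.8 mol/h and L = F − V = 149.2 mol/h.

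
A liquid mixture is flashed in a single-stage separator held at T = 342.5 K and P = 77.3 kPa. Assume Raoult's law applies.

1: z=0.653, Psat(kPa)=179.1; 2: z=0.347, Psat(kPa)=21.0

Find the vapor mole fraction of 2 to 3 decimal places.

Raoult's law: Kᵢ = Pᵢˢᵃᵗ/P = Pᵢˢᵃᵗ/77.3.
  K_1 = 179.1/77.3 = 2.31695, K_2 = 21.0/77.3 = 0.27167
Material balance + equilibrium reduce to Σ zᵢ(Kᵢ−1)/(1+β(Kᵢ−1)) = 0.
g(0) = ΣzᵢKᵢ − 1 = 0.607 and g(1) = 1 − Σzᵢ/Kᵢ = -0.559, so a root lies in (0, 1).
Newton–Raphson from β = 0.33:
  β = 0.330: g = 0.2668, g' = -0.869 → β = 0.637
  β = 0.637: g = -0.0037, g' = -0.975 → β = 0.633
Converged at β = 0.633.
Compositions from xᵢ = zᵢ/(1+β(Kᵢ−1)), yᵢ = Kᵢxᵢ:
  1: x = 0.356, y = 0.825
  2: x = 0.644, y = 0.175

y_2 = 0.175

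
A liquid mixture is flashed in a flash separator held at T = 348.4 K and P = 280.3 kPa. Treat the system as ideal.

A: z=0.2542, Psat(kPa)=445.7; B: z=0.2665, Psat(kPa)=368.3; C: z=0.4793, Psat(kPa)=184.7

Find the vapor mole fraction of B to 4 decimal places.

Raoult's law: Kᵢ = Pᵢˢᵃᵗ/P = Pᵢˢᵃᵗ/280.3.
  K_A = 445.7/280.3 = 1.590082, K_B = 368.3/280.3 = 1.313949, K_C = 184.7/280.3 = 0.658937
Material balance + equilibrium reduce to Σ zᵢ(Kᵢ−1)/(1+V/F(Kᵢ−1)) = 0.
g(0) = ΣzᵢKᵢ − 1 = 0.0702 and g(1) = 1 − Σzᵢ/Kᵢ = -0.0901, so a root lies in (0, 1).
Iterate (Newton) starting at V/F = 0.62:
  V/F = 0.6200: g = -0.02745, g' = -0.1555 → V/F = 0.4435
  V/F = 0.4435: g = -0.00027, g' = -0.1532 → V/F = 0.4417
Converged at V/F = 0.4417.
Compositions from xᵢ = zᵢ/(1+V/F(Kᵢ−1)), yᵢ = Kᵢxᵢ:
  A: x = 0.2016, y = 0.3206
  B: x = 0.2340, y = 0.3075
  C: x = 0.5643, y = 0.3718

y_B = 0.3075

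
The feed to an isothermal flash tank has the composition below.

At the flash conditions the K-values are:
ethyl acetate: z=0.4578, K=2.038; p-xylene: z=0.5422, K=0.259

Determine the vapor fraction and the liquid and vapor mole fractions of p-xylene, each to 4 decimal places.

Material balance + equilibrium reduce to Σ zᵢ(Kᵢ−1)/(1+ψ(Kᵢ−1)) = 0.
Check two-phase: ΣzᵢKᵢ = 1.0734 > 1 and Σzᵢ/Kᵢ = 2.3181 > 1, so g(0) = 0.0734 > 0 and g(1) = -1.3181 < 0.
Binary case is linear: z₁(K₁−1)(1+ψ(K₂−1)) + z₂(K₂−1)(1+ψ(K₁−1)) = 0
⇒ ψ = [z₁(K₁−1)+z₂(K₂−1)] / [−(K₁−1)(K₂−1)] = 0.07343/0.76916 = 0.0955
Compositions from xᵢ = zᵢ/(1+ψ(Kᵢ−1)), yᵢ = Kᵢxᵢ:
  ethyl acetate: x = 0.4165, y = 0.8489
  p-xylene: x = 0.5835, y = 0.1511

ψ = 0.0955, x_p-xylene = 0.5835, y_p-xylene = 0.1511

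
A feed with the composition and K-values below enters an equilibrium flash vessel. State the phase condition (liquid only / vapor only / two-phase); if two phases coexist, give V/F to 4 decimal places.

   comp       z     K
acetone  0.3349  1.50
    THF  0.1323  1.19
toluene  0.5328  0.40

liquid only

ΣzᵢKᵢ = 0.8729; Σzᵢ/Kᵢ = 1.6664.
Since ΣzᵢKᵢ < 1 the mixture is below its bubble point — single liquid phase.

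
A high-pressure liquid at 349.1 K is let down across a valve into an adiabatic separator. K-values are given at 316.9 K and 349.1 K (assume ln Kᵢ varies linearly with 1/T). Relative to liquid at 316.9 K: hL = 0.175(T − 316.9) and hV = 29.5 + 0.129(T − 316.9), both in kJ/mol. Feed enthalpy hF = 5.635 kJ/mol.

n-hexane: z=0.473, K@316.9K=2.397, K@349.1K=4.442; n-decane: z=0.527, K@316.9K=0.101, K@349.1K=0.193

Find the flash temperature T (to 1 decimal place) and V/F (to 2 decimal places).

T = 319.0 K, V/F = 0.18

Adiabatic flash: solve Rachford–Rice at each trial T, then check hF = ψ·hV(T) + (1−ψ)·hL(T).
  T = 316.9 K: K = (2.397, 0.101), RR gives ψ = 0.149, H_out = 4.393 kJ/mol
  T = 349.1 K: K = (4.442, 0.193), RR gives ψ = 0.433, H_out = 17.767 kJ/mol
  T = 333.0 K: K = (3.312, 0.142), RR gives ψ = 0.323, H_out = 12.113 kJ/mol
  T = 324.9 K: K = (2.826, 0.120), RR gives ψ = 0.249, H_out = 8.652 kJ/mol
  T = 320.9 K: K = (2.605, 0.110), RR gives ψ = 0.203, H_out = 6.661 kJ/mol
  T = 318.9 K: K = (2.500, 0.106), RR gives ψ = 0.177, H_out = 5.567 kJ/mol
Linear interpolation between T = 318.9 (H_out = 5.567) and T = 320.9 (H_out = 6.661) on hF = 5.635 gives T ≈ 319.0 K, at which ψ = 0.18.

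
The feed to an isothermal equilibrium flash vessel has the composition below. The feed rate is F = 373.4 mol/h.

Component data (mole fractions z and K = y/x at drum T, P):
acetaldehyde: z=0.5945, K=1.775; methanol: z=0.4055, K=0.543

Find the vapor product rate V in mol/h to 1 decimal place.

V = 290.4 mol/h

Let ψ = V/F and solve Σ zᵢ(Kᵢ−1)/(1+ψ(Kᵢ−1)) = 0.
Feasibility: ΣzᵢKᵢ = 1.2754, Σzᵢ/Kᵢ = 1.0817 — both > 1, two phases present.
Iterate (Newton) starting at ψ = 0.36:
  ψ = 0.3600: g = 0.13843, g' = -0.3396 → ψ = 0.7676
  ψ = 0.7676: g = 0.00343, g' = -0.3413 → ψ = 0.7777
  ψ = 0.7777: g = -0.00001, g' = -0.3428 → ψ = 0.7776
Converged at ψ = 0.7776.
Then V = ψ·F = 0.7776·373.4 = 290.4 mol/h and L = F − V = 83.0 mol/h.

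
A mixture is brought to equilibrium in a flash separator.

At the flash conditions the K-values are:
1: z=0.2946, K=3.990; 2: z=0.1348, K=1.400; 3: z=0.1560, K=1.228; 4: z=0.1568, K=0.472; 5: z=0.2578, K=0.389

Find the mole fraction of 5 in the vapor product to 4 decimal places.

Rachford–Rice: g(ψ) = Σ zᵢ(Kᵢ−1)/(1+ψ(Kᵢ−1)) = 0.
Check two-phase: ΣzᵢKᵢ = 1.7300 > 1 and Σzᵢ/Kᵢ = 1.2921 > 1, so g(0) = 0.7300 > 0 and g(1) = -0.2921 < 0.
Newton–Raphson from ψ = 0.63:
  ψ = 0.6300: g = -0.00052, g' = -0.6892 → ψ = 0.6292
Converged at ψ = 0.6292.
Compositions from xᵢ = zᵢ/(1+ψ(Kᵢ−1)), yᵢ = Kᵢxᵢ:
  1: x = 0.1022, y = 0.4079
  2: x = 0.1077, y = 0.1508
  3: x = 0.1364, y = 0.1675
  4: x = 0.2348, y = 0.1108
  5: x = 0.4188, y = 0.1629

y_5 = 0.1629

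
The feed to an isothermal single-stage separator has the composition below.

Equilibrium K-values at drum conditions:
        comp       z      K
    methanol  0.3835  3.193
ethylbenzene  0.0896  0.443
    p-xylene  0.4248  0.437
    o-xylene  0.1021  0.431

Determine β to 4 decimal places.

β = 0.3999

Let β = V/F and solve Σ zᵢ(Kᵢ−1)/(1+β(Kᵢ−1)) = 0.
g(0) = ΣzᵢKᵢ − 1 = 0.4939 and g(1) = 1 − Σzᵢ/Kᵢ = -0.5313, so a root lies in (0, 1).
Newton iteration, β⁰ = 0.5:
  β = 0.5000: g = -0.08208, g' = -0.7984 → β = 0.3972
  β = 0.3972: g = 0.00229, g' = -0.8512 → β = 0.3999
Converged at β = 0.3999.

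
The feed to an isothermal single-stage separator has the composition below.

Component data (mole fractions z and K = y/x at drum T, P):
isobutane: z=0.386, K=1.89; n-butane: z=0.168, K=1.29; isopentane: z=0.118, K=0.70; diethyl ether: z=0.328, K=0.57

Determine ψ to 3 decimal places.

ψ = 0.721

Material balance + equilibrium reduce to Σ zᵢ(Kᵢ−1)/(1+ψ(Kᵢ−1)) = 0.
Feasibility: ΣzᵢKᵢ = 1.216, Σzᵢ/Kᵢ = 1.078 — both > 1, two phases present.
Iterate (Newton) starting at ψ = 0.5:
  ψ = 0.500: g = 0.0590, g' = -0.270 → ψ = 0.718
  ψ = 0.718: g = 0.0007, g' = -0.268 → ψ = 0.721
Converged at ψ = 0.721.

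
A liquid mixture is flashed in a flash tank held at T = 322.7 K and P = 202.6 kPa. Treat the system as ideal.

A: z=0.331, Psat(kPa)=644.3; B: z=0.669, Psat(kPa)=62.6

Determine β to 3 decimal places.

Raoult's law: Kᵢ = Pᵢˢᵃᵗ/P = Pᵢˢᵃᵗ/202.6.
  K_A = 644.3/202.6 = 3.18016, K_B = 62.6/202.6 = 0.30898
Material balance + equilibrium reduce to Σ zᵢ(Kᵢ−1)/(1+β(Kᵢ−1)) = 0.
g(0) = ΣzᵢKᵢ − 1 = 0.259 and g(1) = 1 − Σzᵢ/Kᵢ = -1.269, so a root lies in (0, 1).
Binary case is linear: z₁(K₁−1)(1+β(K₂−1)) + z₂(K₂−1)(1+β(K₁−1)) = 0
⇒ β = [z₁(K₁−1)+z₂(K₂−1)] / [−(K₁−1)(K₂−1)] = 0.2593/1.5065 = 0.172

β = 0.172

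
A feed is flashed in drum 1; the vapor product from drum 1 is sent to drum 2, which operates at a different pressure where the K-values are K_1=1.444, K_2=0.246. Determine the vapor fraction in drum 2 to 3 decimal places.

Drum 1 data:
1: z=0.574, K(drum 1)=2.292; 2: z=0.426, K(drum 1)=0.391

V/F (drum 2) = 0.375

Drum 1:
Let ψ₁ = V/F and solve Σ zᵢ(Kᵢ−1)/(1+ψ₁(Kᵢ−1)) = 0.
Check two-phase: ΣzᵢKᵢ = 1.482 > 1 and Σzᵢ/Kᵢ = 1.340 > 1, so g(0) = 0.482 > 0 and g(1) = -0.340 < 0.
Binary case is linear: z₁(K₁−1)(1+ψ₁(K₂−1)) + z₂(K₂−1)(1+ψ₁(K₁−1)) = 0
⇒ ψ₁ = [z₁(K₁−1)+z₂(K₂−1)] / [−(K₁−1)(K₂−1)] = 0.4822/0.7868 = 0.613
Drum-1 compositions:
  1: x = 0.320, y = 0.734
  2: x = 0.680, y = 0.266
Drum-2 feed = drum-1 vapor: z₂ = (0.7343, 0.2657).
Drum 2:
Rachford–Rice: g(ψ₂) = Σ zᵢ(Kᵢ−1)/(1+ψ₂(Kᵢ−1)) = 0.
Feasibility: ΣzᵢKᵢ = 1.126, Σzᵢ/Kᵢ = 1.589 — both > 1, two phases present.
Binary case is linear: z₁(K₁−1)(1+ψ₂(K₂−1)) + z₂(K₂−1)(1+ψ₂(K₁−1)) = 0
⇒ ψ₂ = [z₁(K₁−1)+z₂(K₂−1)] / [−(K₁−1)(K₂−1)] = 0.1256/0.3348 = 0.375
  1: x = 0.629, y = 0.909
  2: x = 0.371, y = 0.091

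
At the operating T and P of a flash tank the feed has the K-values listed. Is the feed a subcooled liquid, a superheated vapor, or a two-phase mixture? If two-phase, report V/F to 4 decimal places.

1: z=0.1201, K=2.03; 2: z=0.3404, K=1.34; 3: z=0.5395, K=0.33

ΣzᵢKᵢ = 0.8780; Σzᵢ/Kᵢ = 1.9480.
Since ΣzᵢKᵢ < 1 the mixture is below its bubble point — single liquid phase.

subcooled liquid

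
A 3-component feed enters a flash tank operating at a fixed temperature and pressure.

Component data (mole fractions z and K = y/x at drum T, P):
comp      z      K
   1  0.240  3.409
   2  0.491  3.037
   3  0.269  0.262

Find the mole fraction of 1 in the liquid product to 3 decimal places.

x_1 = 0.078

Material balance + equilibrium reduce to Σ zᵢ(Kᵢ−1)/(1+ψ(Kᵢ−1)) = 0.
Check two-phase: ΣzᵢKᵢ = 2.380 > 1 and Σzᵢ/Kᵢ = 1.259 > 1, so g(0) = 1.380 > 0 and g(1) = -0.259 < 0.
Newton iteration, ψ⁰ = 0.54:
  ψ = 0.540: g = 0.3975, g' = -1.130 → ψ = 0.892
  ψ = 0.892: g = -0.0419, g' = -1.651 → ψ = 0.866
  ψ = 0.866: g = -0.0015, g' = -1.539 → ψ = 0.865
Converged at ψ = 0.865.
Compositions from xᵢ = zᵢ/(1+ψ(Kᵢ−1)), yᵢ = Kᵢxᵢ:
  1: x = 0.078, y = 0.265
  2: x = 0.178, y = 0.540
  3: x = 0.744, y = 0.195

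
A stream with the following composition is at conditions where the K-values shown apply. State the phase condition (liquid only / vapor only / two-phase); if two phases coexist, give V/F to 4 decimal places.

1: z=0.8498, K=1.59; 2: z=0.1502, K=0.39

ΣzᵢKᵢ = 1.4098; Σzᵢ/Kᵢ = 0.9196.
Since Σzᵢ/Kᵢ < 1 the mixture is above its dew point — single vapor phase.

vapor only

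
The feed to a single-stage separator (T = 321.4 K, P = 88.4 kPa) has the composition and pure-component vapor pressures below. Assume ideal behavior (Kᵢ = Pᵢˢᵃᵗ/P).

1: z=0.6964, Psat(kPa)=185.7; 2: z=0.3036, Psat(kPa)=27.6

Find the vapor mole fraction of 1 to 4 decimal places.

y_1 = 0.8079

Raoult's law: Kᵢ = Pᵢˢᵃᵗ/P = Pᵢˢᵃᵗ/88.4.
  K_1 = 185.7/88.4 = 2.100679, K_2 = 27.6/88.4 = 0.312217
Binary case is linear: z₁(K₁−1)(1+V/F(K₂−1)) + z₂(K₂−1)(1+V/F(K₁−1)) = 0
⇒ V/F = [z₁(K₁−1)+z₂(K₂−1)] / [−(K₁−1)(K₂−1)] = 0.55770/0.75703 = 0.7367
Compositions from xᵢ = zᵢ/(1+V/F(Kᵢ−1)), yᵢ = Kᵢxᵢ:
  1: x = 0.3846, y = 0.8079
  2: x = 0.6154, y = 0.1921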